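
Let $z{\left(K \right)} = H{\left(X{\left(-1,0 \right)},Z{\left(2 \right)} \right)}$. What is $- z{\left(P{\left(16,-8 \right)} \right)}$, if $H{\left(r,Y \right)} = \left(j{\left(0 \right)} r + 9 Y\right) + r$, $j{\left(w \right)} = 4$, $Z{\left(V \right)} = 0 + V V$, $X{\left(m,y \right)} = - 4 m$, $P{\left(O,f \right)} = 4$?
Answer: $-56$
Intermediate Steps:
$Z{\left(V \right)} = V^{2}$ ($Z{\left(V \right)} = 0 + V^{2} = V^{2}$)
$H{\left(r,Y \right)} = 5 r + 9 Y$ ($H{\left(r,Y \right)} = \left(4 r + 9 Y\right) + r = 5 r + 9 Y$)
$z{\left(K \right)} = 56$ ($z{\left(K \right)} = 5 \left(\left(-4\right) \left(-1\right)\right) + 9 \cdot 2^{2} = 5 \cdot 4 + 9 \cdot 4 = 20 + 36 = 56$)
$- z{\left(P{\left(16,-8 \right)} \right)} = \left(-1\right) 56 = -56$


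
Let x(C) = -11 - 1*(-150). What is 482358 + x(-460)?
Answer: 482497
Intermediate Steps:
x(C) = 139 (x(C) = -11 + 150 = 139)
482358 + x(-460) = 482358 + 139 = 482497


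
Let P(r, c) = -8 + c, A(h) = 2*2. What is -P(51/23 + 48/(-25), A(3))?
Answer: 4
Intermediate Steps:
A(h) = 4
-P(51/23 + 48/(-25), A(3)) = -(-8 + 4) = -1*(-4) = 4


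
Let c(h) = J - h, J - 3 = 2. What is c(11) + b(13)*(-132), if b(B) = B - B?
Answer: -6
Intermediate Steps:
J = 5 (J = 3 + 2 = 5)
c(h) = 5 - h
b(B) = 0
c(11) + b(13)*(-132) = (5 - 1*11) + 0*(-132) = (5 - 11) + 0 = -6 + 0 = -6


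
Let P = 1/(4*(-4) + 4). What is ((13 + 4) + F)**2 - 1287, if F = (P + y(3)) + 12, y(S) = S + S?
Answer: -9767/144 ≈ -67.826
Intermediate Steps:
y(S) = 2*S
P = -1/12 (P = 1/(-16 + 4) = 1/(-12) = -1/12 ≈ -0.083333)
F = 215/12 (F = (-1/12 + 2*3) + 12 = (-1/12 + 6) + 12 = 71/12 + 12 = 215/12 ≈ 17.917)
((13 + 4) + F)**2 - 1287 = ((13 + 4) + 215/12)**2 - 1287 = (17 + 215/12)**2 - 1287 = (419/12)**2 - 1287 = 175561/144 - 1287 = -9767/144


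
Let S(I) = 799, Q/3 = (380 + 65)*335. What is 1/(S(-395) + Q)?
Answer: 1/448024 ≈ 2.2320e-6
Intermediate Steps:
Q = 447225 (Q = 3*((380 + 65)*335) = 3*(445*335) = 3*149075 = 447225)
1/(S(-395) + Q) = 1/(799 + 447225) = 1/448024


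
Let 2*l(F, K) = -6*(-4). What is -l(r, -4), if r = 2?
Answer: -12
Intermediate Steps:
l(F, K) = 12 (l(F, K) = (-6*(-4))/2 = (½)*24 = 12)
-l(r, -4) = -1*12 = -12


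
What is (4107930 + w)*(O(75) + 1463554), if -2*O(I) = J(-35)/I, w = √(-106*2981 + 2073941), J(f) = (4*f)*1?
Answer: 6012181217288 + 21953324*√1757955/15 ≈ 6.0141e+12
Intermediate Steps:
J(f) = 4*f
w = √1757955 (w = √(-315986 + 2073941) = √1757955 ≈ 1325.9)
O(I) = 70/I (O(I) = -4*(-35)/(2*I) = -(-70)/I = 70/I)
(4107930 + w)*(O(75) + 1463554) = (4107930 + √1757955)*(70/75 + 1463554) = (4107930 + √1757955)*(70*(1/75) + 1463554) = (4107930 + √1757955)*(14/15 + 1463554) = (4107930 + √1757955)*(21953324/15) = 6012181217288 + 21953324*√1757955/15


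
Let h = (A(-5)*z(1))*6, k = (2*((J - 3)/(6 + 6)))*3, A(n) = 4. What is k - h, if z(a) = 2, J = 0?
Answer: -99/2 ≈ -49.500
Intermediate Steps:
k = -3/2 (k = (2*((0 - 3)/(6 + 6)))*3 = (2*(-3/12))*3 = (2*(-3*1/12))*3 = (2*(-¼))*3 = -½*3 = -3/2 ≈ -1.5000)
h = 48 (h = (4*2)*6 = 8*6 = 48)
k - h = -3/2 - 1*48 = -3/2 - 48 = -99/2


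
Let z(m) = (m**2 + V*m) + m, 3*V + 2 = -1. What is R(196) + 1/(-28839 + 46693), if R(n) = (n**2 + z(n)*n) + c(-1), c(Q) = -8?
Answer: 135118072177/17854 ≈ 7.5679e+6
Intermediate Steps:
V = -1 (V = -2/3 + (1/3)*(-1) = -2/3 - 1/3 = -1)
z(m) = m**2 (z(m) = (m**2 - m) + m = m**2)
R(n) = -8 + n**2 + n**3 (R(n) = (n**2 + n**2*n) - 8 = (n**2 + n**3) - 8 = -8 + n**2 + n**3)
R(196) + 1/(-28839 + 46693) = (-8 + 196**2 + 196**3) + 1/(-28839 + 46693) = (-8 + 38416 + 7529536) + 1/17854 = 7567944 + 1/17854 = 135118072177/17854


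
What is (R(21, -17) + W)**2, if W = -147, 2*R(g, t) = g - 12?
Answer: 81225/4 ≈ 20306.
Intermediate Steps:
R(g, t) = -6 + g/2 (R(g, t) = (g - 12)/2 = (-12 + g)/2 = -6 + g/2)
(R(21, -17) + W)**2 = ((-6 + (1/2)*21) - 147)**2 = ((-6 + 21/2) - 147)**2 = (9/2 - 147)**2 = (-285/2)**2 = 81225/4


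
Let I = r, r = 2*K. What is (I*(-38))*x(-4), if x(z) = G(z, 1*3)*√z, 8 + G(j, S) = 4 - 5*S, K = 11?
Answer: 31768*I ≈ 31768.0*I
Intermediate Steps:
G(j, S) = -4 - 5*S (G(j, S) = -8 + (4 - 5*S) = -4 - 5*S)
r = 22 (r = 2*11 = 22)
I = 22
x(z) = -19*√z (x(z) = (-4 - 5*3)*√z = (-4 - 15)*√z = -19*√z)
(I*(-38))*x(-4) = (22*(-38))*(-38*I) = -(-15884)*2*I = -(-31768)*I = 31768*I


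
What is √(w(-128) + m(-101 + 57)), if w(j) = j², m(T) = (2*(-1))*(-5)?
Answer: √16394 ≈ 128.04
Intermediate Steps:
m(T) = 10 (m(T) = -2*(-5) = 10)
√(w(-128) + m(-101 + 57)) = √((-128)² + 10) = √(16384 + 10) = √16394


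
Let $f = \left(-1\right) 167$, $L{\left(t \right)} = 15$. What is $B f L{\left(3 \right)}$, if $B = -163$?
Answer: $408315$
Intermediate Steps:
$f = -167$
$B f L{\left(3 \right)} = \left(-163\right) \left(-167\right) 15 = 27221 \cdot 15 = 408315$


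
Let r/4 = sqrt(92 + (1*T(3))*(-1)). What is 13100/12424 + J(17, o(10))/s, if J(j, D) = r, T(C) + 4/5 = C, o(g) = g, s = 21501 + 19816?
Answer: 3275/3106 + 4*sqrt(2245)/206585 ≈ 1.0553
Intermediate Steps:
s = 41317
T(C) = -4/5 + C
r = 4*sqrt(2245)/5 (r = 4*sqrt(92 + (1*(-4/5 + 3))*(-1)) = 4*sqrt(92 + (1*(11/5))*(-1)) = 4*sqrt(92 + (11/5)*(-1)) = 4*sqrt(92 - 11/5) = 4*sqrt(449/5) = 4*(sqrt(2245)/5) = 4*sqrt(2245)/5 ≈ 37.905)
J(j, D) = 4*sqrt(2245)/5
13100/12424 + J(17, o(10))/s = 13100/12424 + (4*sqrt(2245)/5)/41317 = 13100*(1/12424) + (4*sqrt(2245)/5)*(1/41317) = 3275/3106 + 4*sqrt(2245)/206585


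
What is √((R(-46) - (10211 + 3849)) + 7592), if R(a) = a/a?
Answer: I*√6467 ≈ 80.418*I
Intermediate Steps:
R(a) = 1
√((R(-46) - (10211 + 3849)) + 7592) = √((1 - (10211 + 3849)) + 7592) = √((1 - 1*14060) + 7592) = √((1 - 14060) + 7592) = √(-14059 + 7592) = √(-6467) = I*√6467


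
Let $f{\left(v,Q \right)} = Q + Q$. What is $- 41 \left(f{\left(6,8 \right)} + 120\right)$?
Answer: $-5576$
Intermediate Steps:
$f{\left(v,Q \right)} = 2 Q$
$- 41 \left(f{\left(6,8 \right)} + 120\right) = - 41 \left(2 \cdot 8 + 120\right) = - 41 \left(16 + 120\right) = \left(-41\right) 136 = -5576$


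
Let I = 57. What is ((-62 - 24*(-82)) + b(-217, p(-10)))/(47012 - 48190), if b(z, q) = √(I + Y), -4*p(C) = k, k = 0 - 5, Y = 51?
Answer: -953/589 - 3*√3/589 ≈ -1.6268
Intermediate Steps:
k = -5
p(C) = 5/4 (p(C) = -¼*(-5) = 5/4)
b(z, q) = 6*√3 (b(z, q) = √(57 + 51) = √108 = 6*√3)
((-62 - 24*(-82)) + b(-217, p(-10)))/(47012 - 48190) = ((-62 - 24*(-82)) + 6*√3)/(47012 - 48190) = ((-62 + 1968) + 6*√3)/(-1178) = (1906 + 6*√3)*(-1/1178) = -953/589 - 3*√3/589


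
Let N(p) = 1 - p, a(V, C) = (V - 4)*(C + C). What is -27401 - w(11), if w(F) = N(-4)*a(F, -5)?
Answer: -27051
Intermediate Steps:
a(V, C) = 2*C*(-4 + V) (a(V, C) = (-4 + V)*(2*C) = 2*C*(-4 + V))
w(F) = 200 - 50*F (w(F) = (1 - 1*(-4))*(2*(-5)*(-4 + F)) = (1 + 4)*(40 - 10*F) = 5*(40 - 10*F) = 200 - 50*F)
-27401 - w(11) = -27401 - (200 - 50*11) = -27401 - (200 - 550) = -27401 - 1*(-350) = -27401 + 350 = -27051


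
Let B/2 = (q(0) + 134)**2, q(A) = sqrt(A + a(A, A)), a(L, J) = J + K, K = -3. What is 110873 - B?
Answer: 74967 - 536*I*sqrt(3) ≈ 74967.0 - 928.38*I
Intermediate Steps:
a(L, J) = -3 + J (a(L, J) = J - 3 = -3 + J)
q(A) = sqrt(-3 + 2*A) (q(A) = sqrt(A + (-3 + A)) = sqrt(-3 + 2*A))
B = 2*(134 + I*sqrt(3))**2 (B = 2*(sqrt(-3 + 2*0) + 134)**2 = 2*(sqrt(-3 + 0) + 134)**2 = 2*(sqrt(-3) + 134)**2 = 2*(I*sqrt(3) + 134)**2 = 2*(134 + I*sqrt(3))**2 ≈ 35906.0 + 928.38*I)
110873 - B = 110873 - (35906 + 536*I*sqrt(3)) = 110873 + (-35906 - 536*I*sqrt(3)) = 74967 - 536*I*sqrt(3)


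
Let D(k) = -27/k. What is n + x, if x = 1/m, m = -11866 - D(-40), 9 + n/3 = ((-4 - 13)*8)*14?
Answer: -2724113953/474667 ≈ -5739.0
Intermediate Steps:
n = -5739 (n = -27 + 3*(((-4 - 13)*8)*14) = -27 + 3*(-17*8*14) = -27 + 3*(-136*14) = -27 + 3*(-1904) = -27 - 5712 = -5739)
m = -474667/40 (m = -11866 - (-27)/(-40) = -11866 - (-27)*(-1)/40 = -11866 - 1*27/40 = -11866 - 27/40 = -474667/40 ≈ -11867.)
x = -40/474667 (x = 1/(-474667/40) = -40/474667 ≈ -8.4270e-5)
n + x = -5739 - 40/474667 = -2724113953/474667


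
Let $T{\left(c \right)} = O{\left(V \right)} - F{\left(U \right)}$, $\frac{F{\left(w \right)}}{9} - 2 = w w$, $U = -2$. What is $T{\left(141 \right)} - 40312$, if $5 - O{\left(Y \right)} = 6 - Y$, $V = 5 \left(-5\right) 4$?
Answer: $-40467$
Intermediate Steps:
$F{\left(w \right)} = 18 + 9 w^{2}$ ($F{\left(w \right)} = 18 + 9 w w = 18 + 9 w^{2}$)
$V = -100$ ($V = \left(-25\right) 4 = -100$)
$O{\left(Y \right)} = -1 + Y$ ($O{\left(Y \right)} = 5 - \left(6 - Y\right) = 5 + \left(-6 + Y\right) = -1 + Y$)
$T{\left(c \right)} = -155$ ($T{\left(c \right)} = \left(-1 - 100\right) - \left(18 + 9 \left(-2\right)^{2}\right) = -101 - \left(18 + 9 \cdot 4\right) = -101 - \left(18 + 36\right) = -101 - 54 = -155$)
$T{\left(141 \right)} - 40312 = -155 - 40312 = -40467$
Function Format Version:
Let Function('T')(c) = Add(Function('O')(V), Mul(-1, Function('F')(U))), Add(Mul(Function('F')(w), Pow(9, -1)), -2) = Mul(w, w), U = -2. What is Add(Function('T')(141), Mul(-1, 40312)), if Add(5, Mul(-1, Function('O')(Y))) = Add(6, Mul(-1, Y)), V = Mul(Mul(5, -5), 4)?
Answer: -40467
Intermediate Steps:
Function('F')(w) = Add(18, Mul(9, Pow(w, 2))) (Function('F')(w) = Add(18, Mul(9, Mul(w, w))) = Add(18, Mul(9, Pow(w, 2))))
V = -100 (V = Mul(-25, 4) = -100)
Function('O')(Y) = Add(-1, Y) (Function('O')(Y) = Add(5, Mul(-1, Add(6, Mul(-1, Y)))) = Add(5, Add(-6, Y)) = Add(-1, Y))
Function('T')(c) = -155 (Function('T')(c) = Add(Add(-1, -100), Mul(-1, Add(18, Mul(9, Pow(-2, 2))))) = Add(-101, Mul(-1, Add(18, Mul(9, 4)))) = Add(-101, Mul(-1, Add(18, 36))) = Add(-101, Mul(-1, 54)) = Add(-101, -54) = -155)
Add(Function('T')(141), Mul(-1, 40312)) = Add(-155, Mul(-1, 40312)) = Add(-155, -40312) = -40467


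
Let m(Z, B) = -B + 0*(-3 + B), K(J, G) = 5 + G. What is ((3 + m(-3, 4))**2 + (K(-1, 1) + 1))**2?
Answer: 64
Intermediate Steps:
m(Z, B) = -B (m(Z, B) = -B + 0 = -B)
((3 + m(-3, 4))**2 + (K(-1, 1) + 1))**2 = ((3 - 1*4)**2 + ((5 + 1) + 1))**2 = ((3 - 4)**2 + (6 + 1))**2 = ((-1)**2 + 7)**2 = (1 + 7)**2 = 8**2 = 64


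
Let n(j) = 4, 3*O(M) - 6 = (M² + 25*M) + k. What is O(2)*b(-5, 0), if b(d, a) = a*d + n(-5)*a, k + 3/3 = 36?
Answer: 0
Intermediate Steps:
k = 35 (k = -1 + 36 = 35)
O(M) = 41/3 + M²/3 + 25*M/3 (O(M) = 2 + ((M² + 25*M) + 35)/3 = 2 + (35 + M² + 25*M)/3 = 2 + (35/3 + M²/3 + 25*M/3) = 41/3 + M²/3 + 25*M/3)
b(d, a) = 4*a + a*d (b(d, a) = a*d + 4*a = 4*a + a*d)
O(2)*b(-5, 0) = (41/3 + (⅓)*2² + (25/3)*2)*(0*(4 - 5)) = (41/3 + (⅓)*4 + 50/3)*(0*(-1)) = (41/3 + 4/3 + 50/3)*0 = (95/3)*0 = 0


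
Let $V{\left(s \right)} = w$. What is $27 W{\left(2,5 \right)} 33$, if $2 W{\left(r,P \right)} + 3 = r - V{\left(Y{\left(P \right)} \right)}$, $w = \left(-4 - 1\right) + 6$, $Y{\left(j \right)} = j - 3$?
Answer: $-891$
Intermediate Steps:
$Y{\left(j \right)} = -3 + j$
$w = 1$ ($w = -5 + 6 = 1$)
$V{\left(s \right)} = 1$
$W{\left(r,P \right)} = -2 + \frac{r}{2}$ ($W{\left(r,P \right)} = - \frac{3}{2} + \frac{r - 1}{2} = - \frac{3}{2} + \frac{-1 + r}{2} = - \frac{3}{2} + \left(- \frac{1}{2} + \frac{r}{2}\right) = -2 + \frac{r}{2}$)
$27 W{\left(2,5 \right)} 33 = 27 \left(-2 + \frac{1}{2} \cdot 2\right) 33 = 27 \left(-2 + 1\right) 33 = 27 \left(-1\right) 33 = \left(-27\right) 33 = -891$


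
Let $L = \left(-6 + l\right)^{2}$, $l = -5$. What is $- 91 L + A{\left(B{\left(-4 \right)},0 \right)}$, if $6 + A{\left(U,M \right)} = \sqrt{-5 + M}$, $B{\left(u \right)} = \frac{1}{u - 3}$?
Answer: $-11017 + i \sqrt{5} \approx -11017.0 + 2.2361 i$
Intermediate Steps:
$B{\left(u \right)} = \frac{1}{-3 + u}$
$A{\left(U,M \right)} = -6 + \sqrt{-5 + M}$
$L = 121$ ($L = \left(-6 - 5\right)^{2} = \left(-11\right)^{2} = 121$)
$- 91 L + A{\left(B{\left(-4 \right)},0 \right)} = \left(-91\right) 121 - \left(6 - \sqrt{-5 + 0}\right) = -11011 - \left(6 - \sqrt{-5}\right) = -11011 - \left(6 - i \sqrt{5}\right) = -11017 + i \sqrt{5}$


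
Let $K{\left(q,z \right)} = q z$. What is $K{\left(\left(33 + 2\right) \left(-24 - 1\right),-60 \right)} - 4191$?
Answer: $48309$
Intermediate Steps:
$K{\left(\left(33 + 2\right) \left(-24 - 1\right),-60 \right)} - 4191 = \left(33 + 2\right) \left(-24 - 1\right) \left(-60\right) - 4191 = 35 \left(-25\right) \left(-60\right) - 4191 = \left(-875\right) \left(-60\right) - 4191 = 52500 - 4191 = 48309$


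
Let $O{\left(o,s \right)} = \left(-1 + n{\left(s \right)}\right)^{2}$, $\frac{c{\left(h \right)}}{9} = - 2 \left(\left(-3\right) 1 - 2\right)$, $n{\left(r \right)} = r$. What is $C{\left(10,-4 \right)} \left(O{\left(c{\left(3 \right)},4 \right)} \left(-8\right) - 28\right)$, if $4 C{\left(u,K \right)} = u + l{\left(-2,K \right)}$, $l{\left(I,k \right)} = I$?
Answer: $-200$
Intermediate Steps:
$c{\left(h \right)} = 90$ ($c{\left(h \right)} = 9 \left(- 2 \left(\left(-3\right) 1 - 2\right)\right) = 9 \left(- 2 \left(-3 - 2\right)\right) = 9 \left(\left(-2\right) \left(-5\right)\right) = 9 \cdot 10 = 90$)
$O{\left(o,s \right)} = \left(-1 + s\right)^{2}$
$C{\left(u,K \right)} = - \frac{1}{2} + \frac{u}{4}$ ($C{\left(u,K \right)} = \frac{u - 2}{4} = \frac{-2 + u}{4} = - \frac{1}{2} + \frac{u}{4}$)
$C{\left(10,-4 \right)} \left(O{\left(c{\left(3 \right)},4 \right)} \left(-8\right) - 28\right) = \left(- \frac{1}{2} + \frac{1}{4} \cdot 10\right) \left(\left(-1 + 4\right)^{2} \left(-8\right) - 28\right) = \left(- \frac{1}{2} + \frac{5}{2}\right) \left(3^{2} \left(-8\right) - 28\right) = 2 \left(9 \left(-8\right) - 28\right) = 2 \left(-72 - 28\right) = 2 \left(-100\right) = -200$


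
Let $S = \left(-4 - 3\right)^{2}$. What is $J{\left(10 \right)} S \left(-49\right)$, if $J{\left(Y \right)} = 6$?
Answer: $-14406$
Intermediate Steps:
$S = 49$ ($S = \left(-7\right)^{2} = 49$)
$J{\left(10 \right)} S \left(-49\right) = 6 \cdot 49 \left(-49\right) = 294 \left(-49\right) = -14406$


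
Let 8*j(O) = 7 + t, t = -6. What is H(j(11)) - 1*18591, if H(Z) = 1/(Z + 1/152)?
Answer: -92917/5 ≈ -18583.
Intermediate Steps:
j(O) = ⅛ (j(O) = (7 - 6)/8 = (⅛)*1 = ⅛)
H(Z) = 1/(1/152 + Z) (H(Z) = 1/(Z + 1/152) = 1/(1/152 + Z))
H(j(11)) - 1*18591 = 152/(1 + 152*(⅛)) - 1*18591 = 152/(1 + 19) - 18591 = 152/20 - 18591 = 152*(1/20) - 18591 = 38/5 - 18591 = -92917/5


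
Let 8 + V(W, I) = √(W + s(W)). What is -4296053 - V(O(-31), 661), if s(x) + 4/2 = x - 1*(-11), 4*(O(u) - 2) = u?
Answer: -4296045 - I*√10/2 ≈ -4.296e+6 - 1.5811*I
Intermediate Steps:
O(u) = 2 + u/4
s(x) = 9 + x (s(x) = -2 + (x - 1*(-11)) = -2 + (x + 11) = -2 + (11 + x) = 9 + x)
V(W, I) = -8 + √(9 + 2*W) (V(W, I) = -8 + √(W + (9 + W)) = -8 + √(9 + 2*W))
-4296053 - V(O(-31), 661) = -4296053 - (-8 + √(9 + 2*(2 + (¼)*(-31)))) = -4296053 - (-8 + √(9 + 2*(2 - 31/4))) = -4296053 - (-8 + √(9 + 2*(-23/4))) = -4296053 - (-8 + √(9 - 23/2)) = -4296053 - (-8 + √(-5/2)) = -4296053 - (-8 + I*√10/2) = -4296053 + (8 - I*√10/2) = -4296045 - I*√10/2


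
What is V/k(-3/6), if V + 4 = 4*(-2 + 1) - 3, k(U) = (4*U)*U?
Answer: -11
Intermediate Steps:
k(U) = 4*U²
V = -11 (V = -4 + (4*(-2 + 1) - 3) = -4 + (4*(-1) - 3) = -4 + (-4 - 3) = -4 - 7 = -11)
V/k(-3/6) = -11/1 = -11*1 = -11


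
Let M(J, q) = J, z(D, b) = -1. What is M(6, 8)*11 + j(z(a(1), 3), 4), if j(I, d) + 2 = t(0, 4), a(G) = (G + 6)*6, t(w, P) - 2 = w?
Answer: 66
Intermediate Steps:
t(w, P) = 2 + w
a(G) = 36 + 6*G (a(G) = (6 + G)*6 = 36 + 6*G)
j(I, d) = 0 (j(I, d) = -2 + (2 + 0) = -2 + 2 = 0)
M(6, 8)*11 + j(z(a(1), 3), 4) = 6*11 + 0 = 66 + 0 = 66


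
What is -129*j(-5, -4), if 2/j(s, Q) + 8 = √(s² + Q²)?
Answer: 2064/23 + 258*√41/23 ≈ 161.57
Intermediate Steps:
j(s, Q) = 2/(-8 + √(Q² + s²)) (j(s, Q) = 2/(-8 + √(s² + Q²)) = 2/(-8 + √(Q² + s²)))
-129*j(-5, -4) = -258/(-8 + √((-4)² + (-5)²)) = -258/(-8 + √(16 + 25)) = -258/(-8 + √41)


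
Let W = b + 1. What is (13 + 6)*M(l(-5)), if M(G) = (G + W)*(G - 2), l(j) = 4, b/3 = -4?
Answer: -266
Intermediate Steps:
b = -12 (b = 3*(-4) = -12)
W = -11 (W = -12 + 1 = -11)
M(G) = (-11 + G)*(-2 + G) (M(G) = (G - 11)*(G - 2) = (-11 + G)*(-2 + G))
(13 + 6)*M(l(-5)) = (13 + 6)*(22 + 4² - 13*4) = 19*(22 + 16 - 52) = 19*(-14) = -266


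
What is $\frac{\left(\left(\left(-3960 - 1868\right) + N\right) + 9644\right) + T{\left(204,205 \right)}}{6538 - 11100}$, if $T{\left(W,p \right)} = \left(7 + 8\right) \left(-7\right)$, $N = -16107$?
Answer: $\frac{6198}{2281} \approx 2.7172$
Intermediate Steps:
$T{\left(W,p \right)} = -105$ ($T{\left(W,p \right)} = 15 \left(-7\right) = -105$)
$\frac{\left(\left(\left(-3960 - 1868\right) + N\right) + 9644\right) + T{\left(204,205 \right)}}{6538 - 11100} = \frac{\left(\left(\left(-3960 - 1868\right) - 16107\right) + 9644\right) - 105}{6538 - 11100} = \frac{\left(\left(-5828 - 16107\right) + 9644\right) - 105}{-4562} = \left(\left(-21935 + 9644\right) - 105\right) \left(- \frac{1}{4562}\right) = \left(-12291 - 105\right) \left(- \frac{1}{4562}\right) = \left(-12396\right) \left(- \frac{1}{4562}\right) = \frac{6198}{2281}$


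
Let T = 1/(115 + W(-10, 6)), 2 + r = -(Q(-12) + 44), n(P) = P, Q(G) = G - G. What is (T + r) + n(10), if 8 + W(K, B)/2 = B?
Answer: -3995/111 ≈ -35.991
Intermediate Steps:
Q(G) = 0
W(K, B) = -16 + 2*B
r = -46 (r = -2 - (0 + 44) = -2 - 1*44 = -2 - 44 = -46)
T = 1/111 (T = 1/(115 + (-16 + 2*6)) = 1/(115 + (-16 + 12)) = 1/(115 - 4) = 1/111 ≈ 0.0090090)
(T + r) + n(10) = (1/111 - 46) + 10 = -5105/111 + 10 = -3995/111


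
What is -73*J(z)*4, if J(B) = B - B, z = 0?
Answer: 0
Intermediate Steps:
J(B) = 0
-73*J(z)*4 = -73*0*4 = 0*4 = 0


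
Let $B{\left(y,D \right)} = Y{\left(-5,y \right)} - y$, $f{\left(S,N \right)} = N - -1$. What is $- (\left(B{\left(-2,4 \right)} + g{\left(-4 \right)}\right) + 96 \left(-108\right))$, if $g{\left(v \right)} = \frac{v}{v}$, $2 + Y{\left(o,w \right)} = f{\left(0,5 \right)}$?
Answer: $10361$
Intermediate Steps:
$f{\left(S,N \right)} = 1 + N$ ($f{\left(S,N \right)} = N + 1 = 1 + N$)
$Y{\left(o,w \right)} = 4$ ($Y{\left(o,w \right)} = -2 + \left(1 + 5\right) = -2 + 6 = 4$)
$g{\left(v \right)} = 1$
$B{\left(y,D \right)} = 4 - y$
$- (\left(B{\left(-2,4 \right)} + g{\left(-4 \right)}\right) + 96 \left(-108\right)) = - (\left(\left(4 - -2\right) + 1\right) + 96 \left(-108\right)) = - (\left(\left(4 + 2\right) + 1\right) - 10368) = - (\left(6 + 1\right) - 10368) = - (7 - 10368) = \left(-1\right) \left(-10361\right) = 10361$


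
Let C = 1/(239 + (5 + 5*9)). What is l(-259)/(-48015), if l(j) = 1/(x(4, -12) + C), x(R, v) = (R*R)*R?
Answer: -289/888133455 ≈ -3.2540e-7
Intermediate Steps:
x(R, v) = R³ (x(R, v) = R²*R = R³)
C = 1/289 (C = 1/(239 + (5 + 45)) = 1/(239 + 50) = 1/289 ≈ 0.0034602)
l(j) = 289/18497 (l(j) = 1/(4³ + 1/289) = 1/(64 + 1/289) = 1/(18497/289) = 289/18497)
l(-259)/(-48015) = (289/18497)/(-48015) = (289/18497)*(-1/48015) = -289/888133455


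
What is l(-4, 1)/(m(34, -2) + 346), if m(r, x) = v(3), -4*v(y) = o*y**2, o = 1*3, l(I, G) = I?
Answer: -16/1357 ≈ -0.011791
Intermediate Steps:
o = 3
v(y) = -3*y**2/4
m(r, x) = -27/4 (m(r, x) = -3/4*3**2 = -3/4*9 = -27/4)
l(-4, 1)/(m(34, -2) + 346) = -4/(-27/4 + 346) = -4/1357/4 = -4*4/1357 = -16/1357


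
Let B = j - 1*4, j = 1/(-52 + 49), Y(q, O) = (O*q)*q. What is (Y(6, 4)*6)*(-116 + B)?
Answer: -103968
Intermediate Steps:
Y(q, O) = O*q**2
j = -1/3 (j = 1/(-3) = -1/3 ≈ -0.33333)
B = -13/3 (B = -1/3 - 1*4 = -1/3 - 4 = -13/3 ≈ -4.3333)
(Y(6, 4)*6)*(-116 + B) = ((4*6**2)*6)*(-116 - 13/3) = ((4*36)*6)*(-361/3) = (144*6)*(-361/3) = 864*(-361/3) = -103968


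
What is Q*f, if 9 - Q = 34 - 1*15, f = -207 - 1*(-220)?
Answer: -130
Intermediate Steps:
f = 13 (f = -207 + 220 = 13)
Q = -10 (Q = 9 - (34 - 1*15) = 9 - (34 - 15) = 9 - 1*19 = 9 - 19 = -10)
Q*f = -10*13 = -130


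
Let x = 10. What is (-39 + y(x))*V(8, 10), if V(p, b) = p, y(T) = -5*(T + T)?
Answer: -1112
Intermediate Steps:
y(T) = -10*T
(-39 + y(x))*V(8, 10) = (-39 - 10*10)*8 = (-39 - 100)*8 = -139*8 = -1112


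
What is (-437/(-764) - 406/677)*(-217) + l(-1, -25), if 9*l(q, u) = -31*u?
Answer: 428847955/4655052 ≈ 92.125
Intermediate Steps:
l(q, u) = -31*u/9 (l(q, u) = (-31*u)/9 = -31*u/9)
(-437/(-764) - 406/677)*(-217) + l(-1, -25) = (-437/(-764) - 406/677)*(-217) - 31/9*(-25) = (-437*(-1/764) - 406*1/677)*(-217) + 775/9 = (437/764 - 406/677)*(-217) + 775/9 = -14335/517228*(-217) + 775/9 = 3110695/517228 + 775/9 = 428847955/4655052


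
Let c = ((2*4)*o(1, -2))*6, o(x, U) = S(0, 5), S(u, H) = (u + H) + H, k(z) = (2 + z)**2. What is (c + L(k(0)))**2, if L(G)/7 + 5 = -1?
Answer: 191844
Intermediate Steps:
L(G) = -42 (L(G) = -35 + 7*(-1) = -35 - 7 = -42)
S(u, H) = u + 2*H (S(u, H) = (H + u) + H = u + 2*H)
o(x, U) = 10 (o(x, U) = 0 + 2*5 = 0 + 10 = 10)
c = 480 (c = ((2*4)*10)*6 = (8*10)*6 = 80*6 = 480)
(c + L(k(0)))**2 = (480 - 42)**2 = 438**2 = 191844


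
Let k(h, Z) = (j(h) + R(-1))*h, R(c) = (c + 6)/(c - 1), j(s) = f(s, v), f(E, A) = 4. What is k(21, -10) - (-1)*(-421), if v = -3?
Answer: -779/2 ≈ -389.50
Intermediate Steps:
j(s) = 4
R(c) = (6 + c)/(-1 + c)
k(h, Z) = 3*h/2 (k(h, Z) = (4 + (6 - 1)/(-1 - 1))*h = (4 + 5/(-2))*h = (4 - ½*5)*h = (4 - 5/2)*h = 3*h/2)
k(21, -10) - (-1)*(-421) = (3/2)*21 - (-1)*(-421) = 63/2 - 1*421 = 63/2 - 421 = -779/2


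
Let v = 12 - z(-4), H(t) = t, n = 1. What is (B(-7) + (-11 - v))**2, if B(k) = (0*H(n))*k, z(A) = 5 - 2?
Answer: 400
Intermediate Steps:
z(A) = 3
v = 9 (v = 12 - 1*3 = 12 - 3 = 9)
B(k) = 0 (B(k) = (0*1)*k = 0*k = 0)
(B(-7) + (-11 - v))**2 = (0 + (-11 - 1*9))**2 = (0 + (-11 - 9))**2 = (0 - 20)**2 = (-20)**2 = 400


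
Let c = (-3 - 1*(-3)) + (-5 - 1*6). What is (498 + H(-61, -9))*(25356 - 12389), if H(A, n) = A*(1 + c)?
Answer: 14367436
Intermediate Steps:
c = -11 (c = (-3 + 3) + (-5 - 6) = 0 - 11 = -11)
H(A, n) = -10*A (H(A, n) = A*(1 - 11) = A*(-10) = -10*A)
(498 + H(-61, -9))*(25356 - 12389) = (498 - 10*(-61))*(25356 - 12389) = (498 + 610)*12967 = 1108*12967 = 14367436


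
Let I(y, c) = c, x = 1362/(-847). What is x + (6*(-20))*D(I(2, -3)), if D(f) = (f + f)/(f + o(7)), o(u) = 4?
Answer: 608478/847 ≈ 718.39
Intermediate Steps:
x = -1362/847 (x = 1362*(-1/847) = -1362/847 ≈ -1.6080)
D(f) = 2*f/(4 + f) (D(f) = (f + f)/(f + 4) = (2*f)/(4 + f) = 2*f/(4 + f))
x + (6*(-20))*D(I(2, -3)) = -1362/847 + (6*(-20))*(2*(-3)/(4 - 3)) = -1362/847 - 240*(-3)/1 = -1362/847 - 240*(-3) = -1362/847 - 120*(-6) = -1362/847 + 720 = 608478/847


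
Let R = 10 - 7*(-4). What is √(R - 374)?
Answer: 4*I*√21 ≈ 18.33*I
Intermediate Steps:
R = 38 (R = 10 + 28 = 38)
√(R - 374) = √(38 - 374) = √(-336) = 4*I*√21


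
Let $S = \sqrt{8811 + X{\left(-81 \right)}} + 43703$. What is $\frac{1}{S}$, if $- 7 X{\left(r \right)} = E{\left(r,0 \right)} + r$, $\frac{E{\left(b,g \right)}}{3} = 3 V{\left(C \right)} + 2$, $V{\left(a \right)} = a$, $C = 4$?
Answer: $\frac{305921}{13369603747} - \frac{2 \sqrt{108003}}{13369603747} \approx 2.2833 \cdot 10^{-5}$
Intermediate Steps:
$E{\left(b,g \right)} = 42$ ($E{\left(b,g \right)} = 3 \left(3 \cdot 4 + 2\right) = 3 \left(12 + 2\right) = 3 \cdot 14 = 42$)
$X{\left(r \right)} = -6 - \frac{r}{7}$ ($X{\left(r \right)} = - \frac{42 + r}{7} = -6 - \frac{r}{7}$)
$S = 43703 + \frac{2 \sqrt{108003}}{7}$ ($S = \sqrt{8811 - - \frac{39}{7}} + 43703 = \sqrt{8811 + \left(-6 + \frac{81}{7}\right)} + 43703 = \sqrt{8811 + \frac{39}{7}} + 43703 = \sqrt{\frac{61716}{7}} + 43703 = \frac{2 \sqrt{108003}}{7} + 43703 = 43703 + \frac{2 \sqrt{108003}}{7} \approx 43797.0$)
$\frac{1}{S} = \frac{1}{43703 + \frac{2 \sqrt{108003}}{7}}$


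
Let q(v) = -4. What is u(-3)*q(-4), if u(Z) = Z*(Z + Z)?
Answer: -72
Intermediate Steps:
u(Z) = 2*Z² (u(Z) = Z*(2*Z) = 2*Z²)
u(-3)*q(-4) = (2*(-3)²)*(-4) = (2*9)*(-4) = 18*(-4) = -72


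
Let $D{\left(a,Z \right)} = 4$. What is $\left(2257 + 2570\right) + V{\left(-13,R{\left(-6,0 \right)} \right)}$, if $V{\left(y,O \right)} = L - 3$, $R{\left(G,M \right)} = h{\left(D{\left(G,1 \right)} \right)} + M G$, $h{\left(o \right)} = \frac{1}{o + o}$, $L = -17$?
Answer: $4807$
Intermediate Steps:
$h{\left(o \right)} = \frac{1}{2 o}$
$R{\left(G,M \right)} = \frac{1}{8} + G M$ ($R{\left(G,M \right)} = \frac{1}{2 \cdot 4} + M G = \frac{1}{2} \cdot \frac{1}{4} + G M = \frac{1}{8} + G M$)
$V{\left(y,O \right)} = -20$ ($V{\left(y,O \right)} = -17 - 3 = -20$)
$\left(2257 + 2570\right) + V{\left(-13,R{\left(-6,0 \right)} \right)} = \left(2257 + 2570\right) - 20 = 4827 - 20 = 4807$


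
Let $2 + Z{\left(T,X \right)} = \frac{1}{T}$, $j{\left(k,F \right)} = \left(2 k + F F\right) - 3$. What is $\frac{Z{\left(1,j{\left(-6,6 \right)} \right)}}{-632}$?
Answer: $\frac{1}{632} \approx 0.0015823$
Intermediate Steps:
$j{\left(k,F \right)} = -3 + F^{2} + 2 k$ ($j{\left(k,F \right)} = \left(2 k + F^{2}\right) - 3 = \left(F^{2} + 2 k\right) - 3 = -3 + F^{2} + 2 k$)
$Z{\left(T,X \right)} = -2 + \frac{1}{T}$
$\frac{Z{\left(1,j{\left(-6,6 \right)} \right)}}{-632} = \frac{-2 + 1^{-1}}{-632} = \left(-2 + 1\right) \left(- \frac{1}{632}\right) = \left(-1\right) \left(- \frac{1}{632}\right) = \frac{1}{632}$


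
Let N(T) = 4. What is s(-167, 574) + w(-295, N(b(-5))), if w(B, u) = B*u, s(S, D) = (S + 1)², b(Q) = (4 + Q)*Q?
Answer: 26376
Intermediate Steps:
b(Q) = Q*(4 + Q)
s(S, D) = (1 + S)²
s(-167, 574) + w(-295, N(b(-5))) = (1 - 167)² - 295*4 = (-166)² - 1180 = 27556 - 1180 = 26376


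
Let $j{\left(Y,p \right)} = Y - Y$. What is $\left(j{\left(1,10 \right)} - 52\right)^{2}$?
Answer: $2704$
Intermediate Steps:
$j{\left(Y,p \right)} = 0$
$\left(j{\left(1,10 \right)} - 52\right)^{2} = \left(0 - 52\right)^{2} = \left(-52\right)^{2} = 2704$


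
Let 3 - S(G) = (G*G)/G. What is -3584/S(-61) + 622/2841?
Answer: -158474/2841 ≈ -55.781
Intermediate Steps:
S(G) = 3 - G (S(G) = 3 - G*G/G = 3 - G**2/G = 3 - G)
-3584/S(-61) + 622/2841 = -3584/(3 - 1*(-61)) + 622/2841 = -3584/(3 + 61) + 622*(1/2841) = -3584/64 + 622/2841 = -3584*1/64 + 622/2841 = -56 + 622/2841 = -158474/2841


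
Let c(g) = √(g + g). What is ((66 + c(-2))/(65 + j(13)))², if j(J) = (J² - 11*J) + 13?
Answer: (33 + I)²/2704 ≈ 0.40237 + 0.024408*I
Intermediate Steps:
c(g) = √2*√g (c(g) = √(2*g) = √2*√g)
j(J) = 13 + J² - 11*J
((66 + c(-2))/(65 + j(13)))² = ((66 + √2*√(-2))/(65 + (13 + 13² - 11*13)))² = ((66 + √2*(I*√2))/(65 + (13 + 169 - 143)))² = ((66 + 2*I)/(65 + 39))² = ((66 + 2*I)/104)² = ((66 + 2*I)*(1/104))² = (33/52 + I/52)²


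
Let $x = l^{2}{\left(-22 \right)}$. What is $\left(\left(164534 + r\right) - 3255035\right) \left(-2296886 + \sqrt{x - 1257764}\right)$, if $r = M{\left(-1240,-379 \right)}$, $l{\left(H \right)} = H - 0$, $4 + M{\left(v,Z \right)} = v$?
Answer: $7101385806070 - 24733960 i \sqrt{19645} \approx 7.1014 \cdot 10^{12} - 3.4667 \cdot 10^{9} i$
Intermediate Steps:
$M{\left(v,Z \right)} = -4 + v$
$l{\left(H \right)} = H$ ($l{\left(H \right)} = H + 0 = H$)
$r = -1244$ ($r = -4 - 1240 = -1244$)
$x = 484$ ($x = \left(-22\right)^{2} = 484$)
$\left(\left(164534 + r\right) - 3255035\right) \left(-2296886 + \sqrt{x - 1257764}\right) = \left(\left(164534 - 1244\right) - 3255035\right) \left(-2296886 + \sqrt{484 - 1257764}\right) = \left(163290 - 3255035\right) \left(-2296886 + \sqrt{-1257280}\right) = - 3091745 \left(-2296886 + 8 i \sqrt{19645}\right) = 7101385806070 - 24733960 i \sqrt{19645}$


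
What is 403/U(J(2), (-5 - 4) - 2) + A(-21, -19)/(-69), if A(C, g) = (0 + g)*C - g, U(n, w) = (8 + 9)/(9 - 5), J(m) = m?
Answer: 104122/1173 ≈ 88.766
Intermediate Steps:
U(n, w) = 17/4
A(C, g) = -g + C*g (A(C, g) = g*C - g = C*g - g = -g + C*g)
403/U(J(2), (-5 - 4) - 2) + A(-21, -19)/(-69) = 403/(17/4) - 19*(-1 - 21)/(-69) = 403*(4/17) - 19*(-22)*(-1/69) = 1612/17 + 418*(-1/69) = 1612/17 - 418/69 = 104122/1173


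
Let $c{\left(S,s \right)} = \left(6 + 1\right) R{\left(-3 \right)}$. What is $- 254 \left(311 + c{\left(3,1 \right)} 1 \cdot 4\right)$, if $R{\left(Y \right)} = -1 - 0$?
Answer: $-71882$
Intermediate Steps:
$R{\left(Y \right)} = -1$ ($R{\left(Y \right)} = -1 + 0 = -1$)
$c{\left(S,s \right)} = -7$ ($c{\left(S,s \right)} = \left(6 + 1\right) \left(-1\right) = 7 \left(-1\right) = -7$)
$- 254 \left(311 + c{\left(3,1 \right)} 1 \cdot 4\right) = - 254 \left(311 + \left(-7\right) 1 \cdot 4\right) = - 254 \left(311 - 28\right) = \left(-254\right) 283 = -71882$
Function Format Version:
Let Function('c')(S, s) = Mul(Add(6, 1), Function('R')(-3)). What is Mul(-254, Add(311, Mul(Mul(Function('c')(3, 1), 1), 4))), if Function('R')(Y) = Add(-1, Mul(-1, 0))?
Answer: -71882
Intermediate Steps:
Function('R')(Y) = -1 (Function('R')(Y) = Add(-1, 0) = -1)
Function('c')(S, s) = -7 (Function('c')(S, s) = Mul(Add(6, 1), -1) = Mul(7, -1) = -7)
Mul(-254, Add(311, Mul(Mul(Function('c')(3, 1), 1), 4))) = Mul(-254, Add(311, Mul(Mul(-7, 1), 4))) = Mul(-254, Add(311, Mul(-7, 4))) = Mul(-254, Add(311, -28)) = Mul(-254, 283) = -71882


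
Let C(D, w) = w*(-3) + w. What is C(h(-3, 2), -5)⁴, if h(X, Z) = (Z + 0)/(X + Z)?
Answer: 10000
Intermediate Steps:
h(X, Z) = Z/(X + Z)
C(D, w) = -2*w (C(D, w) = -3*w + w = -2*w)
C(h(-3, 2), -5)⁴ = (-2*(-5))⁴ = 10⁴ = 10000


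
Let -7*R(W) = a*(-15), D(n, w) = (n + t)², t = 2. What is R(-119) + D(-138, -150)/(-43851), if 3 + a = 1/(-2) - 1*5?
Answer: -11440949/613914 ≈ -18.636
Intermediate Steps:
a = -17/2 (a = -3 + (1/(-2) - 1*5) = -3 + (-½ - 5) = -3 - 11/2 = -17/2 ≈ -8.5000)
D(n, w) = (2 + n)² (D(n, w) = (n + 2)² = (2 + n)²)
R(W) = -255/14 (R(W) = -(-17)*(-15)/14 = -⅐*255/2 = -255/14)
R(-119) + D(-138, -150)/(-43851) = -255/14 + (2 - 138)²/(-43851) = -255/14 + (-136)²*(-1/43851) = -255/14 + 18496*(-1/43851) = -255/14 - 18496/43851 = -11440949/613914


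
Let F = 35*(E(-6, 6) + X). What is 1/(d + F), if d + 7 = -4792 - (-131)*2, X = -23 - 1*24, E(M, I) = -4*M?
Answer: -1/5342 ≈ -0.00018720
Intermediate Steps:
X = -47 (X = -23 - 24 = -47)
F = -805 (F = 35*(-4*(-6) - 47) = 35*(24 - 47) = 35*(-23) = -805)
d = -4537 (d = -7 + (-4792 - (-131)*2) = -7 + (-4792 - 1*(-262)) = -7 + (-4792 + 262) = -7 - 4530 = -4537)
1/(d + F) = 1/(-4537 - 805) = 1/(-5342) = -1/5342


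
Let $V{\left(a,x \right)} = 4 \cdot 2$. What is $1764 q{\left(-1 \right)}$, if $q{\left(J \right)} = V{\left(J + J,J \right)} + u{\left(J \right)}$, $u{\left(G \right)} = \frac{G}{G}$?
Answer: $15876$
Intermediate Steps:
$u{\left(G \right)} = 1$
$V{\left(a,x \right)} = 8$
$q{\left(J \right)} = 9$ ($q{\left(J \right)} = 8 + 1 = 9$)
$1764 q{\left(-1 \right)} = 1764 \cdot 9 = 15876$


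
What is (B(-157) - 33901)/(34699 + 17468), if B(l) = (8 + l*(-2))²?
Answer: 23261/17389 ≈ 1.3377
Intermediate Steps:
B(l) = (8 - 2*l)²
(B(-157) - 33901)/(34699 + 17468) = (4*(-4 - 157)² - 33901)/(34699 + 17468) = (4*(-161)² - 33901)/52167 = (4*25921 - 33901)*(1/52167) = (103684 - 33901)*(1/52167) = 69783*(1/52167) = 23261/17389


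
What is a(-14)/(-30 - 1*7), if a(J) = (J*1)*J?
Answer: -196/37 ≈ -5.2973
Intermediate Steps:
a(J) = J**2 (a(J) = J*J = J**2)
a(-14)/(-30 - 1*7) = (-14)**2/(-30 - 1*7) = 196/(-30 - 7) = 196/(-37) = -1/37*196 = -196/37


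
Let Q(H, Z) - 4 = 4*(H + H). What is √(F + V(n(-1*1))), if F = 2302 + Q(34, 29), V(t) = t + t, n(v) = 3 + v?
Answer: √2582 ≈ 50.813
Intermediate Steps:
Q(H, Z) = 4 + 8*H (Q(H, Z) = 4 + 4*(H + H) = 4 + 4*(2*H) = 4 + 8*H)
V(t) = 2*t
F = 2578 (F = 2302 + (4 + 8*34) = 2302 + (4 + 272) = 2302 + 276 = 2578)
√(F + V(n(-1*1))) = √(2578 + 2*(3 - 1*1)) = √(2578 + 2*(3 - 1)) = √(2578 + 2*2) = √(2578 + 4) = √2582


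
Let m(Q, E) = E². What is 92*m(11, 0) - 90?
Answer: -90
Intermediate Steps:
92*m(11, 0) - 90 = 92*0² - 90 = 92*0 - 90 = 0 - 90 = -90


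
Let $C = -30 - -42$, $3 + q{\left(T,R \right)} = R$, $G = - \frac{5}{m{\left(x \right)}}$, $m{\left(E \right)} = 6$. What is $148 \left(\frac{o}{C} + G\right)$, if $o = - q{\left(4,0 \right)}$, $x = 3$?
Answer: $- \frac{259}{3} \approx -86.333$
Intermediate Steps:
$G = - \frac{5}{6} \approx -0.83333$
$q{\left(T,R \right)} = -3 + R$
$C = 12$ ($C = -30 + 42 = 12$)
$o = 3$ ($o = - (-3 + 0) = \left(-1\right) \left(-3\right) = 3$)
$148 \left(\frac{o}{C} + G\right) = 148 \left(\frac{3}{12} - \frac{5}{6}\right) = 148 \left(3 \cdot \frac{1}{12} - \frac{5}{6}\right) = 148 \left(\frac{1}{4} - \frac{5}{6}\right) = 148 \left(- \frac{7}{12}\right) = - \frac{259}{3}$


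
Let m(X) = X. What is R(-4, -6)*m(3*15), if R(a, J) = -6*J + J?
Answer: 1350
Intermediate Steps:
R(a, J) = -5*J
R(-4, -6)*m(3*15) = (-5*(-6))*(3*15) = 30*45 = 1350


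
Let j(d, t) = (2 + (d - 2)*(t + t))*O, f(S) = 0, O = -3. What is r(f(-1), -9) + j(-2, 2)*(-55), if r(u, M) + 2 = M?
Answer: -2321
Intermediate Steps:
r(u, M) = -2 + M
j(d, t) = -6 - 6*t*(-2 + d) (j(d, t) = (2 + (d - 2)*(t + t))*(-3) = (2 + (-2 + d)*(2*t))*(-3) = (2 + 2*t*(-2 + d))*(-3) = -6 - 6*t*(-2 + d))
r(f(-1), -9) + j(-2, 2)*(-55) = (-2 - 9) + (-6 + 12*2 - 6*(-2)*2)*(-55) = -11 + (-6 + 24 + 24)*(-55) = -11 + 42*(-55) = -11 - 2310 = -2321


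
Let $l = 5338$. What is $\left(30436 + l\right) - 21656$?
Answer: $14118$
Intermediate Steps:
$\left(30436 + l\right) - 21656 = \left(30436 + 5338\right) - 21656 = 35774 - 21656 = 14118$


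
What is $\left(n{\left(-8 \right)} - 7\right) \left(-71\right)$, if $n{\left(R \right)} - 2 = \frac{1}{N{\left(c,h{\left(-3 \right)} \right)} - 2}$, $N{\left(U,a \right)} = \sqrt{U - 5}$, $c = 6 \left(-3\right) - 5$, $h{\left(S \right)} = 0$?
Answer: $\frac{5751}{16} + \frac{71 i \sqrt{7}}{16} \approx 359.44 + 11.741 i$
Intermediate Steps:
$c = -23$ ($c = -18 - 5 = -23$)
$N{\left(U,a \right)} = \sqrt{-5 + U}$
$n{\left(R \right)} = 2 + \frac{1}{-2 + 2 i \sqrt{7}}$ ($n{\left(R \right)} = 2 + \frac{1}{\sqrt{-5 - 23} - 2} = 2 + \frac{1}{\sqrt{-28} - 2} = 2 + \frac{1}{2 i \sqrt{7} - 2} = 2 + \frac{1}{-2 + 2 i \sqrt{7}}$)
$\left(n{\left(-8 \right)} - 7\right) \left(-71\right) = \left(\left(\frac{31}{16} - \frac{i \sqrt{7}}{16}\right) - 7\right) \left(-71\right) = \left(- \frac{81}{16} - \frac{i \sqrt{7}}{16}\right) \left(-71\right) = \frac{5751}{16} + \frac{71 i \sqrt{7}}{16}$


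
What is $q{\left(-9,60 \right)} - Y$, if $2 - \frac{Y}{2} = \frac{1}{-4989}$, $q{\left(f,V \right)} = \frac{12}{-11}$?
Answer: $- \frac{279406}{54879} \approx -5.0913$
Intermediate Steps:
$q{\left(f,V \right)} = - \frac{12}{11}$ ($q{\left(f,V \right)} = 12 \left(- \frac{1}{11}\right) = - \frac{12}{11}$)
$Y = \frac{19958}{4989}$ ($Y = 4 - \frac{2}{-4989} = 4 - - \frac{2}{4989} = 4 + \frac{2}{4989} = \frac{19958}{4989} \approx 4.0004$)
$q{\left(-9,60 \right)} - Y = - \frac{12}{11} - \frac{19958}{4989} = - \frac{279406}{54879}$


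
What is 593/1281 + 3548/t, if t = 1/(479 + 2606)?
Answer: 14021288573/1281 ≈ 1.0946e+7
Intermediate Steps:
t = 1/3085 ≈ 0.00032415
593/1281 + 3548/t = 593/1281 + 3548/(1/3085) = 593*(1/1281) + 3548*3085 = 593/1281 + 10945580 = 14021288573/1281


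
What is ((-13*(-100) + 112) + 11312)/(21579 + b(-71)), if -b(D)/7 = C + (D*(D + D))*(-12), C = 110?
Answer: 12724/867697 ≈ 0.014664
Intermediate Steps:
b(D) = -770 + 168*D**2 (b(D) = -7*(110 + (D*(D + D))*(-12)) = -7*(110 + (D*(2*D))*(-12)) = -7*(110 + (2*D**2)*(-12)) = -7*(110 - 24*D**2) = -770 + 168*D**2)
((-13*(-100) + 112) + 11312)/(21579 + b(-71)) = ((-13*(-100) + 112) + 11312)/(21579 + (-770 + 168*(-71)**2)) = ((1300 + 112) + 11312)/(21579 + (-770 + 168*5041)) = (1412 + 11312)/(21579 + (-770 + 846888)) = 12724/(21579 + 846118) = 12724/867697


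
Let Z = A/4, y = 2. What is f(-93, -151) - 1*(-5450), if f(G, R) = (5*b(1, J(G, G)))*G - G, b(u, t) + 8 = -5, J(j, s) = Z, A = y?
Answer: 11588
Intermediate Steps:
A = 2
Z = ½ (Z = 2/4 = 2*(¼) = ½ ≈ 0.50000)
J(j, s) = ½
b(u, t) = -13 (b(u, t) = -8 - 5 = -13)
f(G, R) = -66*G (f(G, R) = (5*(-13))*G - G = -65*G - G = -66*G)
f(-93, -151) - 1*(-5450) = -66*(-93) - 1*(-5450) = 6138 + 5450 = 11588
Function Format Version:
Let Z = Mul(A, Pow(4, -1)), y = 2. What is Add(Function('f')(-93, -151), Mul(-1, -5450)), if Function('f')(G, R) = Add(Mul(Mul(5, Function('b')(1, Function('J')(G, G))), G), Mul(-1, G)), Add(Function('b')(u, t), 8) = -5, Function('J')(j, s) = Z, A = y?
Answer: 11588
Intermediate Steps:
A = 2
Z = Rational(1, 2) (Z = Mul(2, Pow(4, -1)) = Mul(2, Rational(1, 4)) = Rational(1, 2) ≈ 0.50000)
Function('J')(j, s) = Rational(1, 2)
Function('b')(u, t) = -13 (Function('b')(u, t) = Add(-8, -5) = -13)
Function('f')(G, R) = Mul(-66, G) (Function('f')(G, R) = Add(Mul(Mul(5, -13), G), Mul(-1, G)) = Add(Mul(-65, G), Mul(-1, G)) = Mul(-66, G))
Add(Function('f')(-93, -151), Mul(-1, -5450)) = Add(Mul(-66, -93), Mul(-1, -5450)) = Add(6138, 5450) = 11588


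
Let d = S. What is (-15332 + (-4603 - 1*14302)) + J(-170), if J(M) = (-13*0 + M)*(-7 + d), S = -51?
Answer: -24377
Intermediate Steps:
d = -51
J(M) = -58*M (J(M) = (-13*0 + M)*(-7 - 51) = (0 + M)*(-58) = M*(-58) = -58*M)
(-15332 + (-4603 - 1*14302)) + J(-170) = (-15332 + (-4603 - 1*14302)) - 58*(-170) = (-15332 + (-4603 - 14302)) + 9860 = (-15332 - 18905) + 9860 = -34237 + 9860 = -24377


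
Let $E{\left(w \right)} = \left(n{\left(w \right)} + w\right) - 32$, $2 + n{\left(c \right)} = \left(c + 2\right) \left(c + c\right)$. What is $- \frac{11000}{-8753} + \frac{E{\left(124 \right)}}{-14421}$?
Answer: $- \frac{38556838}{42075671} \approx -0.91637$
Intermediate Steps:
$n{\left(c \right)} = -2 + 2 c \left(2 + c\right)$ ($n{\left(c \right)} = -2 + \left(c + 2\right) \left(c + c\right) = -2 + \left(2 + c\right) 2 c = -2 + 2 c \left(2 + c\right)$)
$E{\left(w \right)} = -34 + 2 w^{2} + 5 w$ ($E{\left(w \right)} = \left(\left(-2 + 2 w^{2} + 4 w\right) + w\right) - 32 = \left(-2 + 2 w^{2} + 5 w\right) - 32 = -34 + 2 w^{2} + 5 w$)
$- \frac{11000}{-8753} + \frac{E{\left(124 \right)}}{-14421} = - \frac{11000}{-8753} + \frac{-34 + 2 \cdot 124^{2} + 5 \cdot 124}{-14421} = \left(-11000\right) \left(- \frac{1}{8753}\right) + \left(-34 + 2 \cdot 15376 + 620\right) \left(- \frac{1}{14421}\right) = \frac{11000}{8753} + \left(-34 + 30752 + 620\right) \left(- \frac{1}{14421}\right) = \frac{11000}{8753} + 31338 \left(- \frac{1}{14421}\right) = \frac{11000}{8753} - \frac{10446}{4807} = - \frac{38556838}{42075671}$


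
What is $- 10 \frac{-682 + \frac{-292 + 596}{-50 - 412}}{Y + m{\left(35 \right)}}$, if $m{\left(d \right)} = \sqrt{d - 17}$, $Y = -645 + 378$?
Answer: $- \frac{140347660}{5487867} - \frac{1576940 \sqrt{2}}{5487867} \approx -25.981$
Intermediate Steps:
$Y = -267$
$m{\left(d \right)} = \sqrt{-17 + d}$
$- 10 \frac{-682 + \frac{-292 + 596}{-50 - 412}}{Y + m{\left(35 \right)}} = - 10 \frac{-682 + \frac{-292 + 596}{-50 - 412}}{-267 + \sqrt{-17 + 35}} = - 10 \frac{-682 + \frac{304}{-462}}{-267 + \sqrt{18}} = - 10 \frac{-682 + 304 \left(- \frac{1}{462}\right)}{-267 + 3 \sqrt{2}} = - 10 \frac{-682 - \frac{152}{231}}{-267 + 3 \sqrt{2}} = - 10 \left(- \frac{157694}{231 \left(-267 + 3 \sqrt{2}\right)}\right) = \frac{1576940}{231 \left(-267 + 3 \sqrt{2}\right)}$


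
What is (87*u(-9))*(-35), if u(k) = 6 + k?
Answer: 9135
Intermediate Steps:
(87*u(-9))*(-35) = (87*(6 - 9))*(-35) = (87*(-3))*(-35) = -261*(-35) = 9135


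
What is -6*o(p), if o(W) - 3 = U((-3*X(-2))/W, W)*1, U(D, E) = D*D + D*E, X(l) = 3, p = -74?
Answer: 98325/2738 ≈ 35.911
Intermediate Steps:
U(D, E) = D² + D*E
o(W) = 3 - 9*(W - 9/W)/W (o(W) = 3 + (((-3*3)/W)*((-3*3)/W + W))*1 = 3 + ((-9/W)*(-9/W + W))*1 = 3 + ((-9/W)*(W - 9/W))*1 = 3 - 9*(W - 9/W)/W*1 = 3 - 9*(W - 9/W)/W)
-6*o(p) = -6*(-6 + 81/(-74)²) = -6*(-6 + 81*(1/5476)) = -6*(-6 + 81/5476) = -6*(-32775/5476) = 98325/2738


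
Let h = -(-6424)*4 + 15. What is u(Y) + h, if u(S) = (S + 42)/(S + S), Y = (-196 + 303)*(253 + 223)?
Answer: 187076877/7276 ≈ 25712.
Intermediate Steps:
Y = 50932 (Y = 107*476 = 50932)
u(S) = (42 + S)/(2*S) (u(S) = (42 + S)/((2*S)) = (42 + S)*(1/(2*S)) = (42 + S)/(2*S))
h = 25711 (h = -292*(-88) + 15 = 25696 + 15 = 25711)
u(Y) + h = (1/2)*(42 + 50932)/50932 + 25711 = (1/2)*(1/50932)*50974 + 25711 = 3641/7276 + 25711 = 187076877/7276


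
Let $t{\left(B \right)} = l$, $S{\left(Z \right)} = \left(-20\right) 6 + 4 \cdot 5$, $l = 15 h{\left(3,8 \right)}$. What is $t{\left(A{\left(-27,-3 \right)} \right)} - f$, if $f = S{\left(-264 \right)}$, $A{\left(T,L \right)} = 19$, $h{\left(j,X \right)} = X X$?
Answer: $1060$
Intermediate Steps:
$h{\left(j,X \right)} = X^{2}$
$l = 960$ ($l = 15 \cdot 8^{2} = 15 \cdot 64 = 960$)
$S{\left(Z \right)} = -100$ ($S{\left(Z \right)} = -120 + 20 = -100$)
$t{\left(B \right)} = 960$
$f = -100$
$t{\left(A{\left(-27,-3 \right)} \right)} - f = 960 - -100 = 960 + 100 = 1060$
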